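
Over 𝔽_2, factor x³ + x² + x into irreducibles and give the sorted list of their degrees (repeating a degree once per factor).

1, 2

Write g(x) = x³ + x² + x.
Roots in 𝔽_2: g(0) = 0 → root; g(1) = 1.
Linear factors from roots: (x).
Complete factorization: g(x) = (x)·(x² + x + 1).
Factor degrees with multiplicity: 1 + 2 = 3.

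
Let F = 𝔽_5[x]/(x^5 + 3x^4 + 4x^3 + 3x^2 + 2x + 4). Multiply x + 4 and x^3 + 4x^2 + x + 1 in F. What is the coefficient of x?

0

Multiply in 𝔽_5[x]: (x + 4)·(x^3 + 4x^2 + x + 1) = x^4 + 3x^3 + 2x^2 + 4.
Reduced: x^4 + 3x^3 + 2x^2 + 4.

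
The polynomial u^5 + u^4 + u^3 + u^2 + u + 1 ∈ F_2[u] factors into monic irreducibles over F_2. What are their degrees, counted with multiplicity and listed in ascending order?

Write g(u) = u^5 + u^4 + u^3 + u^2 + u + 1.
Roots in F_2: g(0) = 1; g(1) = 0 → root.
Linear factors from roots: (u + 1).
Complete factorization: g(u) = (u + 1)·(u^2 + u + 1)^2.
Factor degrees with multiplicity: 1 + 2 + 2 = 5.

1, 2, 2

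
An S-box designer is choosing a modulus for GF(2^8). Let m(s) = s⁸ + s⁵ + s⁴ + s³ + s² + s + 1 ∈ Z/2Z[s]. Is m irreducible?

Yes

Check for roots in Z/2Z: m(0) = 1; m(1) = 1.
No roots, so no linear factors.
Monic irreducibles of degree 2 over GF(2): s² + s + 1.
None of them divide m (all give nonzero remainder).
Monic irreducibles of degree 3 over GF(2): s³ + s + 1, s³ + s² + 1.
None of them divide m (all give nonzero remainder).
Monic irreducibles of degree 4 over GF(2): s⁴ + s + 1, s⁴ + s³ + 1, s⁴ + s³ + s² + s + 1.
None of them divide m (all give nonzero remainder).
No irreducible factor of degree ≤ 4 exists, so m is irreducible over GF(2).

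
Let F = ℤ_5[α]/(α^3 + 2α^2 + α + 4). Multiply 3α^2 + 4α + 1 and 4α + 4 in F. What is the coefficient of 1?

1

Multiply in ℤ_5[α]: (3α^2 + 4α + 1)·(4α + 4) = 2α^3 + 3α^2 + 4.
Reduce using α^3 ≡ 3α^2 + 4α + 1 (mod α^3 + 2α^2 + α + 4).
Reduced: 4α^2 + 3α + 1.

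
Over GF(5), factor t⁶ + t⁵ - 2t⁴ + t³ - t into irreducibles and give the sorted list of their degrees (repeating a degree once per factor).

Write h(t) = t⁶ + t⁵ - 2t⁴ + t³ - t.
Roots in GF(5): h(0) = 0 → root; h(1) = 0 → root; h(2) = 0 → root; h(3) = 4; h(4) = 3.
Linear factors from roots: (t), (t - 1), (t - 2).
Complete factorization: h(t) = (t)·(t - 2)·(t - 1)^2·(t² - 2).
Factor degrees with multiplicity: 1 + 1 + 1 + 1 + 2 = 6.

1, 1, 1, 1, 2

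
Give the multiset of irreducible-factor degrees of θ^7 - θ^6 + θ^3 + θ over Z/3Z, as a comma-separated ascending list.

Write f(θ) = θ^7 - θ^6 + θ^3 + θ.
Roots in Z/3Z: f(0) = 0 → root; f(1) = 2; f(2) = 2.
Linear factors from roots: (θ).
Complete factorization: f(θ) = (θ)·(θ^3 - θ + 1)·(θ^3 - θ^2 + θ + 1).
Factor degrees with multiplicity: 1 + 3 + 3 = 7.

1, 3, 3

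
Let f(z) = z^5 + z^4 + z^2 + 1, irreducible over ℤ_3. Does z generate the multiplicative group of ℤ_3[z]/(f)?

|GF(3^5)^×| = 3^5 − 1 = 242. Prime factorization: 242 = 2·11^2.
f is primitive ⇔ z has order 242 in GF(3)[z]/(f), i.e. z^(242/q) ≠ 1 for each prime q | 242.
z^(121) mod f = 2.
z^(22) mod f = z^4 + 2z^3 + 2z^2.
None equal 1, so z has full order 242; f is primitive.

Yes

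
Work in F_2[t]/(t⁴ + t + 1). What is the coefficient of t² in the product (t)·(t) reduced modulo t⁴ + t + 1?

1

Multiply in F_2[t]: (t)·(t) = t².
Reduced: t².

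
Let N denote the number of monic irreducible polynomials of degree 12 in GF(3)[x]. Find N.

44220

x^(3^12) − x is the product of all monic irreducibles of degree dividing 12; Möbius inversion gives N = (1/12) Σ μ(12/d)·3^d.
Divisors of 12: 1, 2, 3, 4, 6, 12; μ(12/d) for each: 0, 1, 0, -1, -1, 1.
Σ = 3^2 − 3^4 − 3^6 + 3^12 = 530640.
N = 530640/12 = 44220.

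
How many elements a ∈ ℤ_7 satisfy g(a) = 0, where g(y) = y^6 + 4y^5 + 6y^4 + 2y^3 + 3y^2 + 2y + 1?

Evaluate at each of the 7 elements of ℤ_7:
g(0) = 1; g(1) = 5; g(2) = 6; g(3) = 0 → root; g(4) = 1; g(5) = 4; g(6) = 3.
Roots: {3}.

1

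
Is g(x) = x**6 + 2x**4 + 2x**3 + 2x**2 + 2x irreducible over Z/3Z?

Check for roots in Z/3Z: g(0) = 0 → root; g(1) = 0 → root; g(2) = 1.
g(0) = 0, so (x) divides g(x); g is reducible.

No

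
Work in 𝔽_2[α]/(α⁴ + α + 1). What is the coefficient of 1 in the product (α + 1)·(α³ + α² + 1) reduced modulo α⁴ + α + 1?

Multiply in 𝔽_2[α]: (α + 1)·(α³ + α² + 1) = α⁴ + α² + α + 1.
Reduce using α⁴ ≡ α + 1 (mod α⁴ + α + 1).
Reduced: α².

0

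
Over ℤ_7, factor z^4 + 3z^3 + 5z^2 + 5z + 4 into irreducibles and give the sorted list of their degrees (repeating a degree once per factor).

Write f(z) = z^4 + 3z^3 + 5z^2 + 5z + 4.
Complete factorization: f(z) = (z^2 + 4)·(z^2 + 3z + 1).
Factor degrees with multiplicity: 2 + 2 = 4.

2, 2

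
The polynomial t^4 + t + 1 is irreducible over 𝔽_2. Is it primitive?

Write f(t) = t^4 + t + 1.
|GF(2^4)^×| = 2^4 − 1 = 15. Prime factorization: 15 = 3·5.
f is primitive ⇔ t has order 15 in GF(2)[t]/(f), i.e. t^(15/q) ≠ 1 for each prime q | 15.
t^(5) mod f = t^2 + t.
t^(3) mod f = t^3.
None equal 1, so t has full order 15; f is primitive.

Yes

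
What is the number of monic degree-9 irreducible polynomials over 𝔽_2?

Gauss's count: N_{2}(9) = (1/9) Σ_{d|9} μ(9/d)·2^d.
Divisors of 9: 1, 3, 9; μ(9/d) for each: 0, -1, 1.
Σ = − 2^3 + 2^9 = 504.
N = 504/9 = 56.

56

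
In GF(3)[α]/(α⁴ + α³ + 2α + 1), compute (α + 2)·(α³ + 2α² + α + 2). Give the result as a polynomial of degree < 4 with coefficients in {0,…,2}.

Multiply in GF(3)[α]: (α + 2)·(α³ + 2α² + α + 2) = α⁴ + α³ + 2α² + α + 1.
Reduce using α⁴ ≡ 2α³ + α + 2 (mod α⁴ + α³ + 2α + 1).
Reduced: 2α² + 2α.

2α^2 + 2α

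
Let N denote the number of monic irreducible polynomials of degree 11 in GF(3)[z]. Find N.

Gauss's count: N_{3}(11) = (1/11) Σ_{d|11} μ(11/d)·3^d.
Divisors of 11: 1, 11; μ(11/d) for each: -1, 1.
Σ = − 3^1 + 3^11 = 177144.
N = 177144/11 = 16104.

16104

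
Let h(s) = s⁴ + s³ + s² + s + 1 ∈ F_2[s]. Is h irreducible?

Yes

Check for roots in F_2: h(0) = 1; h(1) = 1.
No roots, so no linear factors.
Monic irreducibles of degree 2 over GF(2): s² + s + 1.
None of them divide h (all give nonzero remainder).
No irreducible factor of degree ≤ 2 exists, so h is irreducible over GF(2).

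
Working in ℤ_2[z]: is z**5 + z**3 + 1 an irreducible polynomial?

Write g(z) = z**5 + z**3 + 1.
Check for roots in ℤ_2: g(0) = 1; g(1) = 1.
No roots, so no linear factors.
Monic irreducibles of degree 2 over GF(2): z**2 + z + 1.
None of them divide g (all give nonzero remainder).
No irreducible factor of degree ≤ 2 exists, so g is irreducible over GF(2).

Yes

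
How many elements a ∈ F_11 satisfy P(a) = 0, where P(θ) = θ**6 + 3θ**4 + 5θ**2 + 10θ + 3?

Evaluate at each of the 11 elements of F_11:
P(0) = 3; P(1) = 0 → root; P(2) = 1; P(3) = 5; P(4) = 4; P(5) = 1; P(6) = 0 → root; P(7) = 1; P(8) = 0 → root; P(9) = 5; P(10) = 2.
Roots: {1, 6, 8}.

3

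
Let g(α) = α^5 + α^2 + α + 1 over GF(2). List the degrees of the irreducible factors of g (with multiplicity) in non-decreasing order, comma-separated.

1, 1, 3

Roots in GF(2): g(0) = 1; g(1) = 0 → root.
Linear factors from roots: (α + 1).
Complete factorization: g(α) = (α + 1)^2·(α^3 + α + 1).
Factor degrees with multiplicity: 1 + 1 + 3 = 5.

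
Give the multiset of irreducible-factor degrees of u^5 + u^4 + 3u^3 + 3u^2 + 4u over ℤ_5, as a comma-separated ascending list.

1, 2, 2

Write f(u) = u^5 + u^4 + 3u^3 + 3u^2 + 4u.
Roots in ℤ_5: f(0) = 0 → root; f(1) = 2; f(2) = 2; f(3) = 4; f(4) = 1.
Linear factors from roots: (u).
Complete factorization: f(u) = (u)·(u^2 + 2u + 4)·(u^2 + 4u + 1).
Factor degrees with multiplicity: 1 + 2 + 2 = 5.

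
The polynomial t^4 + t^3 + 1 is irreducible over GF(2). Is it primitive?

Yes

Write f(t) = t^4 + t^3 + 1.
|GF(2^4)^×| = 2^4 − 1 = 15. Prime factorization: 15 = 3·5.
f is primitive ⇔ t has order 15 in GF(2)[t]/(f), i.e. t^(15/q) ≠ 1 for each prime q | 15.
t^(5) mod f = t^3 + t + 1.
t^(3) mod f = t^3.
None equal 1, so t has full order 15; f is primitive.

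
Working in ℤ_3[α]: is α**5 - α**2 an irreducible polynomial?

No

Write h(α) = α**5 - α**2.
Check for roots in ℤ_3: h(0) = 0 → root; h(1) = 0 → root; h(2) = 1.
h(0) = 0, so (α) divides h(α); h is reducible.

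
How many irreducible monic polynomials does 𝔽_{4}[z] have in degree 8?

The number of monic irreducibles of degree 8 over GF(4) is (1/8)·Σ_{d∣8} μ(8/d) 4^d.
Divisors of 8: 1, 2, 4, 8; μ(8/d) for each: 0, 0, -1, 1.
Σ = − 4^4 + 4^8 = 65280.
N = 65280/8 = 8160.

8160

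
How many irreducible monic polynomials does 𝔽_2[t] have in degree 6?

The number of monic irreducibles of degree 6 over GF(2) is (1/6)·Σ_{d∣6} μ(6/d) 2^d.
Divisors of 6: 1, 2, 3, 6; μ(6/d) for each: 1, -1, -1, 1.
Σ = 2^1 − 2^2 − 2^3 + 2^6 = 54.
N = 54/6 = 9.

9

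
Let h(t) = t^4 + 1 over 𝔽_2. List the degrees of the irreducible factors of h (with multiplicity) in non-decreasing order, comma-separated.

Roots in 𝔽_2: h(0) = 1; h(1) = 0 → root.
Linear factors from roots: (t + 1).
Complete factorization: h(t) = (t + 1)^4.
Factor degrees with multiplicity: 1 + 1 + 1 + 1 = 4.

1, 1, 1, 1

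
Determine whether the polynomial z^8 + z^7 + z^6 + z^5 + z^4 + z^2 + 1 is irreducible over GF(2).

Write g(z) = z^8 + z^7 + z^6 + z^5 + z^4 + z^2 + 1.
Check for roots in GF(2): g(0) = 1; g(1) = 1.
No roots, so no linear factors.
Monic irreducibles of degree 2 over GF(2): z^2 + z + 1.
None of them divide g (all give nonzero remainder).
Monic irreducibles of degree 3 over GF(2): z^3 + z + 1, z^3 + z^2 + 1.
None of them divide g (all give nonzero remainder).
Monic irreducibles of degree 4 over GF(2): z^4 + z + 1, z^4 + z^3 + 1, z^4 + z^3 + z^2 + z + 1.
None of them divide g (all give nonzero remainder).
No irreducible factor of degree ≤ 4 exists, so g is irreducible over GF(2).

Yes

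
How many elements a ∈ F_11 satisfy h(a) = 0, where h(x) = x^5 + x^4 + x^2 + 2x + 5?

Evaluate at each of the 11 elements of F_11:
h(0) = 5; h(1) = 10; h(2) = 6; h(3) = 3; h(4) = 0 → root; h(5) = 6; h(6) = 6; h(7) = 4; h(8) = 0 → root; h(9) = 0 → root; h(10) = 4.
Roots: {4, 8, 9}.

3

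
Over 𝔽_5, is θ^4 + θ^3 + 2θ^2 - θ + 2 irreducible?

Write P(θ) = θ^4 + θ^3 + 2θ^2 - θ + 2.
Check for roots in 𝔽_5: P(0) = 2; P(1) = 0 → root; P(2) = 2; P(3) = 0 → root; P(4) = 0 → root.
P(1) = 0, so (θ − 1) divides P(θ); P is reducible.

No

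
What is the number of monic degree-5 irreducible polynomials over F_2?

6

By the necklace-counting formula, N_2(5) = (1/5) Σ_{d|5} μ(5/d)·2^d.
Divisors of 5: 1, 5; μ(5/d) for each: -1, 1.
Σ = − 2^1 + 2^5 = 30.
N = 30/5 = 6.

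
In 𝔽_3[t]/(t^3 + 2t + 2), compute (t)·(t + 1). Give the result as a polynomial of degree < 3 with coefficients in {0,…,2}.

Multiply in 𝔽_3[t]: (t)·(t + 1) = t^2 + t.
Reduced: t^2 + t.

t^2 + t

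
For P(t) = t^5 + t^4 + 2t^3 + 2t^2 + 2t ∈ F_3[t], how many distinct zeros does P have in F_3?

1

Evaluate at each of the 3 elements of F_3:
P(0) = 0 → root; P(1) = 2; P(2) = 1.
Roots: {0}.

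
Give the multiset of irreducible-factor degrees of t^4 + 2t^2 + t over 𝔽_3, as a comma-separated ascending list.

Write h(t) = t^4 + 2t^2 + t.
Roots in 𝔽_3: h(0) = 0 → root; h(1) = 1; h(2) = 2.
Linear factors from roots: (t).
Complete factorization: h(t) = (t)·(t^3 + 2t + 1).
Factor degrees with multiplicity: 1 + 3 = 4.

1, 3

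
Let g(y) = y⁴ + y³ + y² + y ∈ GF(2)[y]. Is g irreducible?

Check for roots in GF(2): g(0) = 0 → root; g(1) = 0 → root.
g(0) = 0, so (y) divides g(y); g is reducible.

No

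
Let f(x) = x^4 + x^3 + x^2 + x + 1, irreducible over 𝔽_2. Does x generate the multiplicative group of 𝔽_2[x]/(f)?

|GF(2^4)^×| = 2^4 − 1 = 15. Prime factorization: 15 = 3·5.
f is primitive ⇔ x has order 15 in GF(2)[x]/(f), i.e. x^(15/q) ≠ 1 for each prime q | 15.
x^(5) mod f = 1
x^(3) mod f = x^3.
Since x^(5) = 1, the order of x divides 5 < 15; not primitive.

No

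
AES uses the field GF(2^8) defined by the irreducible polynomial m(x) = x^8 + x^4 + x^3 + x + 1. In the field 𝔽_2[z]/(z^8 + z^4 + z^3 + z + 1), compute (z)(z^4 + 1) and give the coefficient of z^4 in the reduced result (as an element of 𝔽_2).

Multiply in 𝔽_2[z]: (z)·(z^4 + 1) = z^5 + z.
Reduced: z^5 + z.

0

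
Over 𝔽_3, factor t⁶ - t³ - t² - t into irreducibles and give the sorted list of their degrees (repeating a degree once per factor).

Write h(t) = t⁶ - t³ - t² - t.
Roots in 𝔽_3: h(0) = 0 → root; h(1) = 1; h(2) = 2.
Linear factors from roots: (t).
Complete factorization: h(t) = (t)·(t² + 1)·(t³ - t - 1).
Factor degrees with multiplicity: 1 + 2 + 3 = 6.

1, 2, 3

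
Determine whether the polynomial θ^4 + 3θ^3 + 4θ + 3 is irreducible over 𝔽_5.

Write m(θ) = θ^4 + 3θ^3 + 4θ + 3.
Check for roots in 𝔽_5: m(0) = 3; m(1) = 1; m(2) = 1; m(3) = 2; m(4) = 2.
No roots, so no linear factors.
Degree-2 irreducible divisors: test the 10 monic irreducibles of degree 2 over GF(5).
None of them divide m (all give nonzero remainder).
No irreducible factor of degree ≤ 2 exists, so m is irreducible over GF(5).

Yes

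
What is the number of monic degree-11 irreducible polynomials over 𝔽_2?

186

By the necklace-counting formula, N_2(11) = (1/11) Σ_{d|11} μ(11/d)·2^d.
Divisors of 11: 1, 11; μ(11/d) for each: -1, 1.
Σ = − 2^1 + 2^11 = 2046.
N = 2046/11 = 186.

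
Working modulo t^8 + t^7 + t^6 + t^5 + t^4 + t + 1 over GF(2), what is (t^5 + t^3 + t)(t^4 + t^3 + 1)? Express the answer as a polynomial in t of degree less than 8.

Multiply in GF(2)[t]: (t^5 + t^3 + t)·(t^4 + t^3 + 1) = t^9 + t^8 + t^7 + t^6 + t^4 + t^3 + t.
Reduce using t^8 ≡ t^7 + t^6 + t^5 + t^4 + t + 1 (mod t^8 + t^7 + t^6 + t^5 + t^4 + t + 1).
Reduced: t^5 + t^4 + t^3 + t^2.

t^5 + t^4 + t^3 + t^2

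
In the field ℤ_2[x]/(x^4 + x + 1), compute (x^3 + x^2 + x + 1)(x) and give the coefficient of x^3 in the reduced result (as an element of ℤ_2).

Multiply in ℤ_2[x]: (x^3 + x^2 + x + 1)·(x) = x^4 + x^3 + x^2 + x.
Reduce using x^4 ≡ x + 1 (mod x^4 + x + 1).
Reduced: x^3 + x^2 + 1.

1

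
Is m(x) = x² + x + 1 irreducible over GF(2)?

Yes

Check for roots in GF(2): m(0) = 1; m(1) = 1.
No roots. A degree-2 polynomial over a field with no linear factor is irreducible.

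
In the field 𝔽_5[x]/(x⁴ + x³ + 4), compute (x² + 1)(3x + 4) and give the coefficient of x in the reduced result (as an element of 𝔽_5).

3

Multiply in 𝔽_5[x]: (x² + 1)·(3x + 4) = 3x³ + 4x² + 3x + 4.
Reduced: 3x³ + 4x² + 3x + 4.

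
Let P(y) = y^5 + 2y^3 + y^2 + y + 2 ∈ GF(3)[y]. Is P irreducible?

Yes

Check for roots in GF(3): P(0) = 2; P(1) = 1; P(2) = 2.
No roots, so no linear factors.
Monic irreducibles of degree 2 over GF(3): y^2 + 1, y^2 + y + 2, y^2 + 2y + 2.
None of them divide P (all give nonzero remainder).
No irreducible factor of degree ≤ 2 exists, so P is irreducible over GF(3).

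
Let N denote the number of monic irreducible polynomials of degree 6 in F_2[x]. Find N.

9

The number of monic irreducibles of degree 6 over GF(2) is (1/6)·Σ_{d∣6} μ(6/d) 2^d.
Divisors of 6: 1, 2, 3, 6; μ(6/d) for each: 1, -1, -1, 1.
Σ = 2^1 − 2^2 − 2^3 + 2^6 = 54.
N = 54/6 = 9.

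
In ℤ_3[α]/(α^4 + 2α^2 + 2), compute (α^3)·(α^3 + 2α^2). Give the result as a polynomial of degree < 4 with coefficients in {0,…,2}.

Multiply in ℤ_3[α]: (α^3)·(α^3 + 2α^2) = α^6 + 2α^5.
Reduce using α^4 ≡ α^2 + 1 (mod α^4 + 2α^2 + 2).
Reduced: 2α^3 + 2α^2 + 2α + 1.

2α^3 + 2α^2 + 2α + 1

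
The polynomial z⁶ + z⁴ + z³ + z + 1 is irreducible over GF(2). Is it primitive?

Write f(z) = z⁶ + z⁴ + z³ + z + 1.
|GF(2^6)^×| = 2^6 − 1 = 63. Prime factorization: 63 = 3^2·7.
f is primitive ⇔ z has order 63 in GF(2)[z]/(f), i.e. z^(63/q) ≠ 1 for each prime q | 63.
z^(21) mod f = z³ + z² + z.
z^(9) mod f = z⁵ + z⁴ + z² + 1.
None equal 1, so z has full order 63; f is primitive.

Yes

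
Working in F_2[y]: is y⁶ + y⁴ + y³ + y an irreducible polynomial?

Write m(y) = y⁶ + y⁴ + y³ + y.
Check for roots in F_2: m(0) = 0 → root; m(1) = 0 → root.
m(0) = 0, so (y) divides m(y); m is reducible.

No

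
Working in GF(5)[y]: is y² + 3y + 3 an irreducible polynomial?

Yes

Write P(y) = y² + 3y + 3.
Check for roots in GF(5): P(0) = 3; P(1) = 2; P(2) = 3; P(3) = 1; P(4) = 1.
No roots. A degree-2 polynomial over a field with no linear factor is irreducible.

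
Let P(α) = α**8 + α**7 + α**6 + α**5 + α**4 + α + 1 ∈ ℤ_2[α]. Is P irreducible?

Check for roots in ℤ_2: P(0) = 1; P(1) = 1.
No roots, so no linear factors.
Monic irreducibles of degree 2 over GF(2): α**2 + α + 1.
None of them divide P (all give nonzero remainder).
Monic irreducibles of degree 3 over GF(2): α**3 + α + 1, α**3 + α**2 + 1.
None of them divide P (all give nonzero remainder).
Monic irreducibles of degree 4 over GF(2): α**4 + α + 1, α**4 + α**3 + 1, α**4 + α**3 + α**2 + α + 1.
None of them divide P (all give nonzero remainder).
No irreducible factor of degree ≤ 4 exists, so P is irreducible over GF(2).

Yes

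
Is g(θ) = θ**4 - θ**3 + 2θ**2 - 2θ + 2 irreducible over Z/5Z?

Yes

Check for roots in Z/5Z: g(0) = 2; g(1) = 2; g(2) = 4; g(3) = 3; g(4) = 3.
No roots, so no linear factors.
Degree-2 irreducible divisors: test the 10 monic irreducibles of degree 2 over GF(5).
None of them divide g (all give nonzero remainder).
No irreducible factor of degree ≤ 2 exists, so g is irreducible over GF(5).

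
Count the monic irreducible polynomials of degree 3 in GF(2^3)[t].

168

Gauss's count: N_{8}(3) = (1/3) Σ_{d|3} μ(3/d)·8^d.
Divisors of 3: 1, 3; μ(3/d) for each: -1, 1.
Σ = − 8^1 + 8^3 = 504.
N = 504/3 = 168.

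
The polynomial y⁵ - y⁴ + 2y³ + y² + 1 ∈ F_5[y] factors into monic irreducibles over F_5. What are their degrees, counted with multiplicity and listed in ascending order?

Write f(y) = y⁵ - y⁴ + 2y³ + y² + 1.
Roots in F_5: f(0) = 1; f(1) = 4; f(2) = 2; f(3) = 1; f(4) = 3.
Complete factorization: f(y) = (y² + 2)·(y³ - y² - 2).
Factor degrees with multiplicity: 2 + 3 = 5.

2, 3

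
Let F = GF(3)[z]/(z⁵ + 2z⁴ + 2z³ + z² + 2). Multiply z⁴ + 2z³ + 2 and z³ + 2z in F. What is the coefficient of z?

1

Multiply in GF(3)[z]: (z⁴ + 2z³ + 2)·(z³ + 2z) = z⁷ + 2z⁶ + 2z⁵ + z⁴ + 2z³ + z.
Reduce using z⁵ ≡ z⁴ + z³ + 2z² + 1 (mod z⁵ + 2z⁴ + 2z³ + z² + 2).
Reduced: 2z³ + z² + z.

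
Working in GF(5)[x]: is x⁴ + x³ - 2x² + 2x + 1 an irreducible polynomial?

Write h(x) = x⁴ + x³ - 2x² + 2x + 1.
Check for roots in GF(5): h(0) = 1; h(1) = 3; h(2) = 1; h(3) = 2; h(4) = 2.
No roots, so no linear factors.
Degree-2 irreducible divisors: test the 10 monic irreducibles of degree 2 over GF(5).
None of them divide h (all give nonzero remainder).
No irreducible factor of degree ≤ 2 exists, so h is irreducible over GF(5).

Yes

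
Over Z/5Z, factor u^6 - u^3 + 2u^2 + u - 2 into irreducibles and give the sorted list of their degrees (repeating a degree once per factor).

Write g(u) = u^6 - u^3 + 2u^2 + u - 2.
Roots in Z/5Z: g(0) = 3; g(1) = 1; g(2) = 4; g(3) = 1; g(4) = 1.
Complete factorization: g(u) = (u^6 - u^3 + 2u^2 + u - 2).
Factor degrees with multiplicity: 6 = 6.

6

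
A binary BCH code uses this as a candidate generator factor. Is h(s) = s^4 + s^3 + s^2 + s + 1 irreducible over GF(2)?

Check for roots in GF(2): h(0) = 1; h(1) = 1.
No roots, so no linear factors.
Monic irreducibles of degree 2 over GF(2): s^2 + s + 1.
None of them divide h (all give nonzero remainder).
No irreducible factor of degree ≤ 2 exists, so h is irreducible over GF(2).

Yes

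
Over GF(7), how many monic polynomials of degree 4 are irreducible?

588

Gauss's count: N_{7}(4) = (1/4) Σ_{d|4} μ(4/d)·7^d.
Divisors of 4: 1, 2, 4; μ(4/d) for each: 0, -1, 1.
Σ = − 7^2 + 7^4 = 2352.
N = 2352/4 = 588.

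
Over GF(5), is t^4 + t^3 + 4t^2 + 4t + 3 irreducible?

Write f(t) = t^4 + t^3 + 4t^2 + 4t + 3.
Check for roots in GF(5): f(0) = 3; f(1) = 3; f(2) = 1; f(3) = 4; f(4) = 3.
No roots, so no linear factors.
Degree-2 irreducible divisors: test the 10 monic irreducibles of degree 2 over GF(5).
None of them divide f (all give nonzero remainder).
No irreducible factor of degree ≤ 2 exists, so f is irreducible over GF(5).

Yes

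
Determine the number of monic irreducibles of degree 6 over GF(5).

2580

Gauss's count: N_{5}(6) = (1/6) Σ_{d|6} μ(6/d)·5^d.
Divisors of 6: 1, 2, 3, 6; μ(6/d) for each: 1, -1, -1, 1.
Σ = 5^1 − 5^2 − 5^3 + 5^6 = 15480.
N = 15480/6 = 2580.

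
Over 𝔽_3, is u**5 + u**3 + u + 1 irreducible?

Write g(u) = u**5 + u**3 + u + 1.
Check for roots in 𝔽_3: g(0) = 1; g(1) = 1; g(2) = 1.
No roots, so no linear factors.
Monic irreducibles of degree 2 over GF(3): u**2 + 1, u**2 + u - 1, u**2 - u - 1.
None of them divide g (all give nonzero remainder).
No irreducible factor of degree ≤ 2 exists, so g is irreducible over GF(3).

Yes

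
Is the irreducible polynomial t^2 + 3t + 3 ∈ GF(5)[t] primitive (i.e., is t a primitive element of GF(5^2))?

Write f(t) = t^2 + 3t + 3.
|GF(5^2)^×| = 5^2 − 1 = 24. Prime factorization: 24 = 2^3·3.
f is primitive ⇔ t has order 24 in GF(5)[t]/(f), i.e. t^(24/q) ≠ 1 for each prime q | 24.
t^(12) mod f = 4.
t^(8) mod f = t + 1.
None equal 1, so t has full order 24; f is primitive.

Yes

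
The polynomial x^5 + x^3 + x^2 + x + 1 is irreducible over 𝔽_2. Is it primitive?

Write f(x) = x^5 + x^3 + x^2 + x + 1.
|GF(2^5)^×| = 2^5 − 1 = 31. Prime factorization: 31 = 31.
f is primitive ⇔ x has order 31 in GF(2)[x]/(f), i.e. x^(31/q) ≠ 1 for each prime q | 31.
x^(1) mod f = x.
None equal 1, so x has full order 31; f is primitive.

Yes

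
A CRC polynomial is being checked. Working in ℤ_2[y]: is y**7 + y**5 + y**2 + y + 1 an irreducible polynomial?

Yes

Write f(y) = y**7 + y**5 + y**2 + y + 1.
Check for roots in ℤ_2: f(0) = 1; f(1) = 1.
No roots, so no linear factors.
Monic irreducibles of degree 2 over GF(2): y**2 + y + 1.
None of them divide f (all give nonzero remainder).
Monic irreducibles of degree 3 over GF(2): y**3 + y + 1, y**3 + y**2 + 1.
None of them divide f (all give nonzero remainder).
No irreducible factor of degree ≤ 3 exists, so f is irreducible over GF(2).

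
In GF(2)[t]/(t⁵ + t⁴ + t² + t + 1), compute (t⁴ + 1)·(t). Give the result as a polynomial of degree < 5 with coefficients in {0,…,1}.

t^4 + t^2 + 1

Multiply in GF(2)[t]: (t⁴ + 1)·(t) = t⁵ + t.
Reduce using t⁵ ≡ t⁴ + t² + t + 1 (mod t⁵ + t⁴ + t² + t + 1).
Reduced: t⁴ + t² + 1.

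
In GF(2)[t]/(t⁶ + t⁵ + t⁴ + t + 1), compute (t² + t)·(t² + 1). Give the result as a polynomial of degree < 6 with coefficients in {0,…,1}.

Multiply in GF(2)[t]: (t² + t)·(t² + 1) = t⁴ + t³ + t² + t.
Reduced: t⁴ + t³ + t² + t.

t^4 + t^3 + t^2 + t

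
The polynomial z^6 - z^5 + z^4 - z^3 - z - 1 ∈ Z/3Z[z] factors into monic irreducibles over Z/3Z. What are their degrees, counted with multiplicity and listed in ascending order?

Write g(z) = z^6 - z^5 + z^4 - z^3 - z - 1.
Roots in Z/3Z: g(0) = 2; g(1) = 1; g(2) = 1.
Complete factorization: g(z) = (z^6 - z^5 + z^4 - z^3 - z - 1).
Factor degrees with multiplicity: 6 = 6.

6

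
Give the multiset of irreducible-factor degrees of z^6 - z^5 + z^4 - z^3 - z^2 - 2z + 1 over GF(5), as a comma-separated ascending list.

6

Write f(z) = z^6 - z^5 + z^4 - z^3 - z^2 - 2z + 1.
Roots in GF(5): f(0) = 1; f(1) = 3; f(2) = 3; f(3) = 1; f(4) = 1.
Complete factorization: f(z) = (z^6 - z^5 + z^4 - z^3 - z^2 - 2z + 1).
Factor degrees with multiplicity: 6 = 6.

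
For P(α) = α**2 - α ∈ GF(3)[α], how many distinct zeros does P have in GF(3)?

Evaluate at each of the 3 elements of GF(3):
P(0) = 0 → root; P(1) = 0 → root; P(2) = 2.
Roots: {0, 1}.

2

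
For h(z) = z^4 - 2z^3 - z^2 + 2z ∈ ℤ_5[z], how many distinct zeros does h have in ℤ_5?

Evaluate at each of the 5 elements of ℤ_5:
h(0) = 0 → root; h(1) = 0 → root; h(2) = 0 → root; h(3) = 4; h(4) = 0 → root.
Roots: {0, 1, 2, 4}.

4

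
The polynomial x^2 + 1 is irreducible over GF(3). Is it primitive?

No

Write f(x) = x^2 + 1.
|GF(3^2)^×| = 3^2 − 1 = 8. Prime factorization: 8 = 2^3.
f is primitive ⇔ x has order 8 in GF(3)[x]/(f), i.e. x^(8/q) ≠ 1 for each prime q | 8.
x^(4) mod f = 1
Since x^(4) = 1, the order of x divides 4 < 8; not primitive.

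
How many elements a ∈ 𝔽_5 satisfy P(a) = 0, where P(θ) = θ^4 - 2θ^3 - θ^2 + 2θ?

Evaluate at each of the 5 elements of 𝔽_5:
P(0) = 0 → root; P(1) = 0 → root; P(2) = 0 → root; P(3) = 4; P(4) = 0 → root.
Roots: {0, 1, 2, 4}.

4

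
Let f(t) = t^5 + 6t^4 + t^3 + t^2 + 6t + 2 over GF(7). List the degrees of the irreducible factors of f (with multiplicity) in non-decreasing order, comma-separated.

1, 1, 1, 2

Linear factors from roots: (t + 5).
Complete factorization: f(t) = (t + 5)^3·(t^2 + 5t + 5).
Factor degrees with multiplicity: 1 + 1 + 1 + 2 = 5.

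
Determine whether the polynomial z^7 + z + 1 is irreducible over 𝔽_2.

Write m(z) = z^7 + z + 1.
Check for roots in 𝔽_2: m(0) = 1; m(1) = 1.
No roots, so no linear factors.
Monic irreducibles of degree 2 over GF(2): z^2 + z + 1.
None of them divide m (all give nonzero remainder).
Monic irreducibles of degree 3 over GF(2): z^3 + z + 1, z^3 + z^2 + 1.
None of them divide m (all give nonzero remainder).
No irreducible factor of degree ≤ 3 exists, so m is irreducible over GF(2).

Yes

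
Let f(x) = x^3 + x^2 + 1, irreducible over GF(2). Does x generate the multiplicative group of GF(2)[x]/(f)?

Yes

|GF(2^3)^×| = 2^3 − 1 = 7. Prime factorization: 7 = 7.
f is primitive ⇔ x has order 7 in GF(2)[x]/(f), i.e. x^(7/q) ≠ 1 for each prime q | 7.
x^(1) mod f = x.
None equal 1, so x has full order 7; f is primitive.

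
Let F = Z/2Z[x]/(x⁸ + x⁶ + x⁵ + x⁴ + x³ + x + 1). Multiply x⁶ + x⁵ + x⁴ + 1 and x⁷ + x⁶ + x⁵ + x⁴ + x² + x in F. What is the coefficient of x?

Multiply in Z/2Z[x]: (x⁶ + x⁵ + x⁴ + 1)·(x⁷ + x⁶ + x⁵ + x⁴ + x² + x) = x¹³ + x¹¹ + x¹⁰ + x⁷ + x⁶ + x⁴ + x² + x.
Reduce using x⁸ ≡ x⁶ + x⁵ + x⁴ + x³ + x + 1 (mod x⁸ + x⁶ + x⁵ + x⁴ + x³ + x + 1).
Reduced: x⁵ + x⁴ + x³ + x + 1.

1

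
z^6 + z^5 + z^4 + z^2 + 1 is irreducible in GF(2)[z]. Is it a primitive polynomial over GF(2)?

No

Write f(z) = z^6 + z^5 + z^4 + z^2 + 1.
|GF(2^6)^×| = 2^6 − 1 = 63. Prime factorization: 63 = 3^2·7.
f is primitive ⇔ z has order 63 in GF(2)[z]/(f), i.e. z^(63/q) ≠ 1 for each prime q | 63.
z^(21) mod f = 1
z^(9) mod f = z^3 + 1.
Since z^(21) = 1, the order of z divides 21 < 63; not primitive.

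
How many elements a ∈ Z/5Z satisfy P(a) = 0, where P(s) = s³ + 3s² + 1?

Evaluate at each of the 5 elements of Z/5Z:
P(0) = 1; P(1) = 0 → root; P(2) = 1; P(3) = 0 → root; P(4) = 3.
Roots: {1, 3}.

2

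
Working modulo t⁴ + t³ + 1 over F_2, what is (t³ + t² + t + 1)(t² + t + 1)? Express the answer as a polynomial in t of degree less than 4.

t^2 + t

Multiply in F_2[t]: (t³ + t² + t + 1)·(t² + t + 1) = t⁵ + t³ + t² + 1.
Reduce using t⁴ ≡ t³ + 1 (mod t⁴ + t³ + 1).
Reduced: t² + t.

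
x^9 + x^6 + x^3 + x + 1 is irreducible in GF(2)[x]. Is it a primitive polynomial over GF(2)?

No

Write f(x) = x^9 + x^6 + x^3 + x + 1.
|GF(2^9)^×| = 2^9 − 1 = 511. Prime factorization: 511 = 7·73.
f is primitive ⇔ x has order 511 in GF(2)[x]/(f), i.e. x^(511/q) ≠ 1 for each prime q | 511.
x^(73) mod f = 1
x^(7) mod f = x^7.
Since x^(73) = 1, the order of x divides 73 < 511; not primitive.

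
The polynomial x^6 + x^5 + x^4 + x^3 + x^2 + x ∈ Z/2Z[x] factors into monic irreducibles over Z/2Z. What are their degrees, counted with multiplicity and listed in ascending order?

1, 1, 2, 2

Write g(x) = x^6 + x^5 + x^4 + x^3 + x^2 + x.
Roots in Z/2Z: g(0) = 0 → root; g(1) = 0 → root.
Linear factors from roots: (x), (x + 1).
Complete factorization: g(x) = (x)·(x + 1)·(x^2 + x + 1)^2.
Factor degrees with multiplicity: 1 + 1 + 2 + 2 = 6.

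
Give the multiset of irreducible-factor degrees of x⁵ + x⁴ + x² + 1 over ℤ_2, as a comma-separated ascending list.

1, 4

Write h(x) = x⁵ + x⁴ + x² + 1.
Roots in ℤ_2: h(0) = 1; h(1) = 0 → root.
Linear factors from roots: (x + 1).
Complete factorization: h(x) = (x + 1)·(x⁴ + x + 1).
Factor degrees with multiplicity: 1 + 4 = 5.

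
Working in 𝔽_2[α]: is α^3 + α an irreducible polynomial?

No

Write h(α) = α^3 + α.
Check for roots in 𝔽_2: h(0) = 0 → root; h(1) = 0 → root.
h(0) = 0, so (α) divides h(α); h is reducible.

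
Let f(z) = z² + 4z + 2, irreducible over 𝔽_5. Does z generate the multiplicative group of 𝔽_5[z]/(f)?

|GF(5^2)^×| = 5^2 − 1 = 24. Prime factorization: 24 = 2^3·3.
f is primitive ⇔ z has order 24 in GF(5)[z]/(f), i.e. z^(24/q) ≠ 1 for each prime q | 24.
z^(12) mod f = 4.
z^(8) mod f = 2z + 1.
None equal 1, so z has full order 24; f is primitive.

Yes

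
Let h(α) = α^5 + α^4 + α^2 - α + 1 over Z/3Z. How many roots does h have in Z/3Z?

Evaluate at each of the 3 elements of Z/3Z:
h(0) = 1; h(1) = 0 → root; h(2) = 0 → root.
Roots: {1, 2}.

2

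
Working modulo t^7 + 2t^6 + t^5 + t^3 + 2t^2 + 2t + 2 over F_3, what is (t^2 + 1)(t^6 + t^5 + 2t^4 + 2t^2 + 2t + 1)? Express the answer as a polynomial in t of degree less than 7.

Multiply in F_3[t]: (t^2 + 1)·(t^6 + t^5 + 2t^4 + 2t^2 + 2t + 1) = t^8 + t^7 + t^5 + t^4 + 2t^3 + 2t + 1.
Reduce using t^7 ≡ t^6 + 2t^5 + 2t^3 + t^2 + t + 1 (mod t^7 + 2t^6 + t^5 + t^3 + 2t^2 + 2t + 2).
Reduced: t^6 + 2t^5 + t^3 + 2t.

t^6 + 2t^5 + t^3 + 2t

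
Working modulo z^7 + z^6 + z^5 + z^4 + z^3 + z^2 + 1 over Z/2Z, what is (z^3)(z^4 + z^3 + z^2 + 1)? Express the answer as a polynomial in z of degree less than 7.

Multiply in Z/2Z[z]: (z^3)·(z^4 + z^3 + z^2 + 1) = z^7 + z^6 + z^5 + z^3.
Reduce using z^7 ≡ z^6 + z^5 + z^4 + z^3 + z^2 + 1 (mod z^7 + z^6 + z^5 + z^4 + z^3 + z^2 + 1).
Reduced: z^4 + z^2 + 1.

z^4 + z^2 + 1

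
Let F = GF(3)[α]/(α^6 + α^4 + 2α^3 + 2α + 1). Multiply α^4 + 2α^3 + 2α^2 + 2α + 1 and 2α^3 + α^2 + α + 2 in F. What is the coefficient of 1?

0

Multiply in GF(3)[α]: (α^4 + 2α^3 + 2α^2 + 2α + 1)·(2α^3 + α^2 + α + 2) = 2α^7 + 2α^6 + α^5 + α^4 + α^3 + α^2 + 2α + 2.
Reduce using α^6 ≡ 2α^4 + α^3 + α + 2 (mod α^6 + α^4 + 2α^3 + 2α + 1).
Reduced: 2α^5 + α^4 + 2α.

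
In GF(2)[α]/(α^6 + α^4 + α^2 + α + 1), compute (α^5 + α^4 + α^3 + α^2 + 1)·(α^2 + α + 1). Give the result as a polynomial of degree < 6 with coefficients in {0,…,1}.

α^4 + α^3 + α^2 + 1

Multiply in GF(2)[α]: (α^5 + α^4 + α^3 + α^2 + 1)·(α^2 + α + 1) = α^7 + α^5 + α^4 + α + 1.
Reduce using α^6 ≡ α^4 + α^2 + α + 1 (mod α^6 + α^4 + α^2 + α + 1).
Reduced: α^4 + α^3 + α^2 + 1.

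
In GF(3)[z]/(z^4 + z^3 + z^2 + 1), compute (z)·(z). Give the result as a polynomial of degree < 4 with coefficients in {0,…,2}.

Multiply in GF(3)[z]: (z)·(z) = z^2.
Reduced: z^2.

z^2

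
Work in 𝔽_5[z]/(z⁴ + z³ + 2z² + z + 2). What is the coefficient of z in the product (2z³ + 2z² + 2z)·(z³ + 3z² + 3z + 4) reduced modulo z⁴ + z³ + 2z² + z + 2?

2

Multiply in 𝔽_5[z]: (2z³ + 2z² + 2z)·(z³ + 3z² + 3z + 4) = 2z⁶ + 3z⁵ + 4z⁴ + 4z² + 3z.
Reduce using z⁴ ≡ 4z³ + 3z² + 4z + 3 (mod z⁴ + z³ + 2z² + z + 2).
Reduced: 2z³ + z² + 2z + 2.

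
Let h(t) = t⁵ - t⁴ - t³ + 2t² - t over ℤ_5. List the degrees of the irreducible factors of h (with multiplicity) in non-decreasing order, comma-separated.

Roots in ℤ_5: h(0) = 0 → root; h(1) = 0 → root; h(2) = 4; h(3) = 0 → root; h(4) = 2.
Linear factors from roots: (t), (t - 1), (t + 2).
Complete factorization: h(t) = (t)·(t + 2)·(t - 1)·(t² - 2t - 2).
Factor degrees with multiplicity: 1 + 1 + 1 + 2 = 5.

1, 1, 1, 2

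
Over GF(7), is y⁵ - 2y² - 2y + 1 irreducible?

No

Write h(y) = y⁵ - 2y² - 2y + 1.
Check for roots in GF(7): h(0) = 1; h(1) = 5; h(2) = 0 → root; h(3) = 3; h(4) = 5; h(5) = 0 → root; h(6) = 0 → root.
h(2) = 0, so (y − 2) divides h(y); h is reducible.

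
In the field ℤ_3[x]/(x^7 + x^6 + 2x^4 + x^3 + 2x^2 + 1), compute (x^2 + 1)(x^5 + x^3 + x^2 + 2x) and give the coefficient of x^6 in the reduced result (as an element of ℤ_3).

2

Multiply in ℤ_3[x]: (x^2 + 1)·(x^5 + x^3 + x^2 + 2x) = x^7 + 2x^5 + x^4 + x^2 + 2x.
Reduce using x^7 ≡ 2x^6 + x^4 + 2x^3 + x^2 + 2 (mod x^7 + x^6 + 2x^4 + x^3 + 2x^2 + 1).
Reduced: 2x^6 + 2x^5 + 2x^4 + 2x^3 + 2x^2 + 2x + 2.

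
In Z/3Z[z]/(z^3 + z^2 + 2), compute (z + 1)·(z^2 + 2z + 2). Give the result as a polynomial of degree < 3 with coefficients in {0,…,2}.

2z^2 + z

Multiply in Z/3Z[z]: (z + 1)·(z^2 + 2z + 2) = z^3 + z + 2.
Reduce using z^3 ≡ 2z^2 + 1 (mod z^3 + z^2 + 2).
Reduced: 2z^2 + z.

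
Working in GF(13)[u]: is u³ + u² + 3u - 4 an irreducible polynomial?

Write f(u) = u³ + u² + 3u - 4.
Check each element of GF(13) for a root: f(0)=9, f(1)=1, f(2)=1, f(3)=2, f(4)=10, f(5)=5, f(6)=6, f(7)=6, f(8)=11, f(9)=1, f(10)=8, f(11)=12, f(12)=6.
No roots. A degree-3 polynomial over a field with no linear factor is irreducible.

Yes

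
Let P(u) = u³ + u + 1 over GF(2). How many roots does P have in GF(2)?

Evaluate at each of the 2 elements of GF(2):
P(0) = 1; P(1) = 1.
No element is a root.

0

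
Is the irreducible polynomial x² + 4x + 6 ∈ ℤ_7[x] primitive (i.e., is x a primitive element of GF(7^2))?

No

Write f(x) = x² + 4x + 6.
|GF(7^2)^×| = 7^2 − 1 = 48. Prime factorization: 48 = 2^4·3.
f is primitive ⇔ x has order 48 in GF(7)[x]/(f), i.e. x^(48/q) ≠ 1 for each prime q | 48.
x^(24) mod f = 6.
x^(16) mod f = 1
Since x^(16) = 1, the order of x divides 16 < 48; not primitive.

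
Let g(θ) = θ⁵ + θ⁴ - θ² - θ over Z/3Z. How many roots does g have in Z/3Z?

Evaluate at each of the 3 elements of Z/3Z:
g(0) = 0 → root; g(1) = 0 → root; g(2) = 0 → root.
Roots: {0, 1, 2}.

3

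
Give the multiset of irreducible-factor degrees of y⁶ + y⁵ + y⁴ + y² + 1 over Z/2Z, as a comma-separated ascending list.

6

Write f(y) = y⁶ + y⁵ + y⁴ + y² + 1.
Roots in Z/2Z: f(0) = 1; f(1) = 1.
Complete factorization: f(y) = (y⁶ + y⁵ + y⁴ + y² + 1).
Factor degrees with multiplicity: 6 = 6.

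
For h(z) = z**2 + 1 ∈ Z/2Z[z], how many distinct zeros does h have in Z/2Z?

Evaluate at each of the 2 elements of Z/2Z:
h(0) = 1; h(1) = 0 → root.
Roots: {1}.

1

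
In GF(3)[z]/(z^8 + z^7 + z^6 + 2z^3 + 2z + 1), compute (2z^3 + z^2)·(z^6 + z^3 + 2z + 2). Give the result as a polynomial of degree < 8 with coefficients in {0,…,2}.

2z^7 + z^5 + 2z^3 + z^2 + 1

Multiply in GF(3)[z]: (2z^3 + z^2)·(z^6 + z^3 + 2z + 2) = 2z^9 + z^8 + 2z^6 + z^5 + z^4 + 2z^2.
Reduce using z^8 ≡ 2z^7 + 2z^6 + z^3 + z + 2 (mod z^8 + z^7 + z^6 + 2z^3 + 2z + 1).
Reduced: 2z^7 + z^5 + 2z^3 + z^2 + 1.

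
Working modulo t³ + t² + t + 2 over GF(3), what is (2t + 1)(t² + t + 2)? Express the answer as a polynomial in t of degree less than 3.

t^2 + 1

Multiply in GF(3)[t]: (2t + 1)·(t² + t + 2) = 2t³ + 2t + 2.
Reduce using t³ ≡ 2t² + 2t + 1 (mod t³ + t² + t + 2).
Reduced: t² + 1.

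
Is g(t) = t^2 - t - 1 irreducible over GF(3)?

Yes

Check for roots in GF(3): g(0) = 2; g(1) = 2; g(2) = 1.
No roots. A degree-2 polynomial over a field with no linear factor is irreducible.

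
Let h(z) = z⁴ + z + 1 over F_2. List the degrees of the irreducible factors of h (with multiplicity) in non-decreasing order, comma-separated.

Roots in F_2: h(0) = 1; h(1) = 1.
Complete factorization: h(z) = (z⁴ + z + 1).
Factor degrees with multiplicity: 4 = 4.

4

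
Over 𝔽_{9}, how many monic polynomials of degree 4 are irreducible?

1620

x^(9^4) − x is the product of all monic irreducibles of degree dividing 4; Möbius inversion gives N = (1/4) Σ μ(4/d)·9^d.
Divisors of 4: 1, 2, 4; μ(4/d) for each: 0, -1, 1.
Σ = − 9^2 + 9^4 = 6480.
N = 6480/4 = 1620.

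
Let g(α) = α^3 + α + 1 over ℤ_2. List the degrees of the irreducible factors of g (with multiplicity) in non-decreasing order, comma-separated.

Roots in ℤ_2: g(0) = 1; g(1) = 1.
Complete factorization: g(α) = (α^3 + α + 1).
Factor degrees with multiplicity: 3 = 3.

3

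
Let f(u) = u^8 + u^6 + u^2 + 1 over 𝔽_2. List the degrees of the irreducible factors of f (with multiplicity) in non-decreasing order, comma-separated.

1, 1, 1, 1, 2, 2

Roots in 𝔽_2: f(0) = 1; f(1) = 0 → root.
Linear factors from roots: (u + 1).
Complete factorization: f(u) = (u + 1)^4·(u^2 + u + 1)^2.
Factor degrees with multiplicity: 1 + 1 + 1 + 1 + 2 + 2 = 8.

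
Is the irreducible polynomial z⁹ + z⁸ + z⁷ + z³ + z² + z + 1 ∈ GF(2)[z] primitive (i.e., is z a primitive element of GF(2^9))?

Yes

Write f(z) = z⁹ + z⁸ + z⁷ + z³ + z² + z + 1.
|GF(2^9)^×| = 2^9 − 1 = 511. Prime factorization: 511 = 7·73.
f is primitive ⇔ z has order 511 in GF(2)[z]/(f), i.e. z^(511/q) ≠ 1 for each prime q | 511.
z^(73) mod f = z⁷ + z⁶ + z⁵ + z⁴ + z³.
z^(7) mod f = z⁷.
None equal 1, so z has full order 511; f is primitive.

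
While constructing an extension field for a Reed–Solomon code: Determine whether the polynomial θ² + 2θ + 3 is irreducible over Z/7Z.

Yes

Write P(θ) = θ² + 2θ + 3.
Check for roots in Z/7Z: P(0) = 3; P(1) = 6; P(2) = 4; P(3) = 4; P(4) = 6; P(5) = 3; P(6) = 2.
No roots. A degree-2 polynomial over a field with no linear factor is irreducible.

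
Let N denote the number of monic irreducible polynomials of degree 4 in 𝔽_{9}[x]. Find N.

1620

x^(9^4) − x is the product of all monic irreducibles of degree dividing 4; Möbius inversion gives N = (1/4) Σ μ(4/d)·9^d.
Divisors of 4: 1, 2, 4; μ(4/d) for each: 0, -1, 1.
Σ = − 9^2 + 9^4 = 6480.
N = 6480/4 = 1620.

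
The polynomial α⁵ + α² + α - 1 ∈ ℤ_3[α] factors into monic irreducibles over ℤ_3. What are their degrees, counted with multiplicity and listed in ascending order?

Write g(α) = α⁵ + α² + α - 1.
Roots in ℤ_3: g(0) = 2; g(1) = 2; g(2) = 1.
Complete factorization: g(α) = (α⁵ + α² + α - 1).
Factor degrees with multiplicity: 5 = 5.

5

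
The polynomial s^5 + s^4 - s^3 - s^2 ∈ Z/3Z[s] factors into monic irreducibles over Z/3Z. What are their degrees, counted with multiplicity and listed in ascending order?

1, 1, 1, 1, 1

Write h(s) = s^5 + s^4 - s^3 - s^2.
Roots in Z/3Z: h(0) = 0 → root; h(1) = 0 → root; h(2) = 0 → root.
Linear factors from roots: (s), (s - 1), (s + 1).
Complete factorization: h(s) = (s - 1)·(s)^2·(s + 1)^2.
Factor degrees with multiplicity: 1 + 1 + 1 + 1 + 1 = 5.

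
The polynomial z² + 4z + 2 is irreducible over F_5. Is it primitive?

Write f(z) = z² + 4z + 2.
|GF(5^2)^×| = 5^2 − 1 = 24. Prime factorization: 24 = 2^3·3.
f is primitive ⇔ z has order 24 in GF(5)[z]/(f), i.e. z^(24/q) ≠ 1 for each prime q | 24.
z^(12) mod f = 4.
z^(8) mod f = 2z + 1.
None equal 1, so z has full order 24; f is primitive.

Yes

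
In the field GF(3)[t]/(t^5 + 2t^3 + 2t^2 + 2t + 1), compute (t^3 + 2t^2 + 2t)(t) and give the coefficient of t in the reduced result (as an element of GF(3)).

0

Multiply in GF(3)[t]: (t^3 + 2t^2 + 2t)·(t) = t^4 + 2t^3 + 2t^2.
Reduced: t^4 + 2t^3 + 2t^2.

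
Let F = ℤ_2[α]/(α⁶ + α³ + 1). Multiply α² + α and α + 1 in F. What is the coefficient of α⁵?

Multiply in ℤ_2[α]: (α² + α)·(α + 1) = α³ + α.
Reduced: α³ + α.

0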